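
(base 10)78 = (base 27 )2O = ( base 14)58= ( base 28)2M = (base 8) 116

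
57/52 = 1 + 5/52 = 1.10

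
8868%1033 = 604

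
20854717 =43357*481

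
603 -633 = - 30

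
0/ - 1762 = 0/1 = - 0.00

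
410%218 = 192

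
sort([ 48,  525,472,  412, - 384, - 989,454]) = [ - 989,-384,48,412,454, 472,525 ] 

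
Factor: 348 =2^2*3^1*29^1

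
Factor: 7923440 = 2^4*5^1*7^1 * 14149^1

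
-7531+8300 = 769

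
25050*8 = 200400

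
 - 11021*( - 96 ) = 1058016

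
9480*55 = 521400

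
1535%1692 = 1535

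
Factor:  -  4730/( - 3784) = 5/4=2^( - 2) * 5^1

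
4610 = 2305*2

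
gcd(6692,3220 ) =28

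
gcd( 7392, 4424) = 56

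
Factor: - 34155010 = - 2^1*5^1*293^1*11657^1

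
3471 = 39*89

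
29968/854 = 14984/427 = 35.09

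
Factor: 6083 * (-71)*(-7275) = 3^1*5^2*7^1 * 11^1*71^1*79^1*97^1 = 3142021575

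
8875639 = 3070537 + 5805102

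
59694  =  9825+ 49869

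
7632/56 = 954/7 = 136.29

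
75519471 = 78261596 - 2742125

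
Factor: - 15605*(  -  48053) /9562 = 749867065/9562 = 2^( - 1 ) * 5^1 * 7^( - 1 )*29^1*683^ ( - 1 )*1657^1*3121^1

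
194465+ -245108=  - 50643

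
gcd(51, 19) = 1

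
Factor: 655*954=624870= 2^1 * 3^2*5^1 * 53^1*131^1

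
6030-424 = 5606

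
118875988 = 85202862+33673126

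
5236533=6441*813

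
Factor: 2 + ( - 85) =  - 83^1 = - 83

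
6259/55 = 113 + 4/5 = 113.80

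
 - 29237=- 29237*1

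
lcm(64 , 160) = 320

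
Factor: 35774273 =17^1*71^1*107^1*277^1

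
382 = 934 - 552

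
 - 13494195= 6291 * ( - 2145)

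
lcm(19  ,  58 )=1102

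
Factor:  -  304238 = -2^1 * 11^1*13829^1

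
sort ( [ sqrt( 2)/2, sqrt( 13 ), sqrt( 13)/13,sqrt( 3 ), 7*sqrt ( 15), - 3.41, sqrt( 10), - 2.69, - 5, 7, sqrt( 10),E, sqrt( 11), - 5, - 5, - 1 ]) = [ - 5, - 5, - 5, - 3.41, - 2.69,-1,sqrt( 13)/13 , sqrt( 2)/2,sqrt (3),  E,  sqrt( 10 ),sqrt( 10),sqrt( 11) , sqrt(13),7,7*sqrt( 15)]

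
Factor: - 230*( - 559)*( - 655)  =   - 2^1*5^2*13^1*23^1*43^1 * 131^1 = -84213350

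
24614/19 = 1295 + 9/19 = 1295.47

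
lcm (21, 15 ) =105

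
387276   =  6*64546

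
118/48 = 59/24 = 2.46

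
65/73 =65/73 = 0.89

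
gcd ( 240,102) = 6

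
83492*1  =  83492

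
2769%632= 241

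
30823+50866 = 81689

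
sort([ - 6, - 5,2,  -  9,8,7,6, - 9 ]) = [ - 9, - 9, - 6 ,  -  5,2,6, 7,8 ] 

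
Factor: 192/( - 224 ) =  - 2^1 * 3^1 * 7^( - 1)  =  - 6/7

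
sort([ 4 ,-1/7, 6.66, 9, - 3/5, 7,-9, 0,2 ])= [ - 9, - 3/5, - 1/7,0,2,4, 6.66, 7,9] 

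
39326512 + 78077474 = 117403986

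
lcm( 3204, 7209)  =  28836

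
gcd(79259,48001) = 1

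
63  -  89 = -26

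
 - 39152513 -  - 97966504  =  58813991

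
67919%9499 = 1426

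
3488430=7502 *465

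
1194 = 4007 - 2813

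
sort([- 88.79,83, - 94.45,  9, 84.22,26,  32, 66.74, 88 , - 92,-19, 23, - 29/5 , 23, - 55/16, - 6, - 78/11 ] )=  [ - 94.45, - 92, - 88.79,-19, - 78/11, -6,-29/5, - 55/16, 9 , 23,23,26,32 , 66.74, 83, 84.22 , 88]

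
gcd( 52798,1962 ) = 2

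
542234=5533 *98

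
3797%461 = 109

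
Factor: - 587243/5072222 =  - 2^( - 1 )*17^( - 1)  *41^1*14323^1 * 149183^( - 1)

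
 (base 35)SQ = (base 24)1HM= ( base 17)383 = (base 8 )1756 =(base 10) 1006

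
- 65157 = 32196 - 97353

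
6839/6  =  1139  +  5/6 =1139.83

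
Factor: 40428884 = 2^2*19^1*181^1*2939^1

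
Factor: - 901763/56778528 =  - 2^( - 5)*3^( - 1 ) * 61^1*14783^1*591443^( - 1) 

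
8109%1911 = 465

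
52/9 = 52/9  =  5.78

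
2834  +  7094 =9928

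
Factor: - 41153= - 7^1 * 5879^1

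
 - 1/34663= - 1 +34662/34663=- 0.00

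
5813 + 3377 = 9190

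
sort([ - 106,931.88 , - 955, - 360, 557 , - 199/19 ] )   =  [- 955, - 360, - 106 , - 199/19,  557,931.88]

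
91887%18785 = 16747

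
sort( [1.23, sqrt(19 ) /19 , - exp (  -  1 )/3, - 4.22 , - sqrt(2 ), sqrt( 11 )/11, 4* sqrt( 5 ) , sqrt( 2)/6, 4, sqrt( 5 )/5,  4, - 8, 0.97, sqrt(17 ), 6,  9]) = [ - 8,  -  4.22 , - sqrt( 2),-exp(-1)/3, sqrt(19)/19,sqrt( 2) /6, sqrt( 11 ) /11, sqrt ( 5)/5,0.97,1.23,4,4,sqrt(17 ) , 6, 4 *sqrt( 5 ), 9] 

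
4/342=2/171=0.01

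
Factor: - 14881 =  - 23^1*647^1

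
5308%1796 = 1716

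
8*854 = 6832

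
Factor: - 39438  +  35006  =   - 4432  =  - 2^4*277^1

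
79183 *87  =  6888921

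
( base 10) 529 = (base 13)319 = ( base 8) 1021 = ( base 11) 441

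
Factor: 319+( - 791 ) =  - 472 = - 2^3*59^1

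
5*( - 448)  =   - 2240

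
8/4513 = 8/4513 = 0.00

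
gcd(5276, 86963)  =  1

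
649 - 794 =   -  145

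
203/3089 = 203/3089 = 0.07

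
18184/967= 18 + 778/967 = 18.80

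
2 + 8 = 10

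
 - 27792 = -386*72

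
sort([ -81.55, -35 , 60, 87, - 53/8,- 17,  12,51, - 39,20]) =[ - 81.55, - 39, - 35, - 17, -53/8,12,20, 51,60, 87 ] 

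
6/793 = 6/793 = 0.01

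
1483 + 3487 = 4970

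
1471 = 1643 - 172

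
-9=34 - 43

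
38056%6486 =5626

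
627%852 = 627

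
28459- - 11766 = 40225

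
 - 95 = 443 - 538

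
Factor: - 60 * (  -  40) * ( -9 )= - 21600= - 2^5*3^3 * 5^2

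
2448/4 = 612 = 612.00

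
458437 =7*65491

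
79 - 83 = - 4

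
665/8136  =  665/8136 = 0.08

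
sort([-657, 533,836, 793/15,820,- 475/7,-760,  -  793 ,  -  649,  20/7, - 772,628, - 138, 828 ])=[ - 793 , - 772, - 760, - 657, - 649, - 138, - 475/7,20/7,793/15, 533,628,820, 828,836]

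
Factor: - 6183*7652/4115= - 47312316/4115 = -2^2*3^3*5^( - 1)*229^1*823^( - 1)*1913^1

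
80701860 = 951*84860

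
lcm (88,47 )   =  4136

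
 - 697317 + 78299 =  - 619018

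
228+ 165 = 393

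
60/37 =1+23/37 = 1.62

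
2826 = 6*471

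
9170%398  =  16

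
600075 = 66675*9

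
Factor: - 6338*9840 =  - 62365920= - 2^5*3^1*5^1*41^1*3169^1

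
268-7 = 261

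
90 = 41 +49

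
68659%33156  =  2347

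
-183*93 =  - 17019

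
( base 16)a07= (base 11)1a24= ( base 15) B62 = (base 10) 2567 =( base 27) 3e2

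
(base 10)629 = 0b1001110101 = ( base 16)275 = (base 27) N8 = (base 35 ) HY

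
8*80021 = 640168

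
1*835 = 835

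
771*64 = 49344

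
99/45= 11/5 = 2.20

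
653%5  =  3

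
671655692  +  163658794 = 835314486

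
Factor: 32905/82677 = 3^( - 1)*5^1*7^( - 1)*31^(-1)*127^(-1) * 6581^1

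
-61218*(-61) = 3734298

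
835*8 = 6680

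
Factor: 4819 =61^1 *79^1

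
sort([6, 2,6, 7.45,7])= [2,6, 6,7, 7.45]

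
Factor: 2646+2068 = 2^1*2357^1 = 4714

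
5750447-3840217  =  1910230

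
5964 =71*84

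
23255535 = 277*83955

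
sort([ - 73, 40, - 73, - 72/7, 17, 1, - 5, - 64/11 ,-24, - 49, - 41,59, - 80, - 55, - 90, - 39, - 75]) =[  -  90,-80, - 75, - 73, - 73, - 55, - 49,  -  41,  -  39,-24 ,-72/7, -64/11, - 5, 1, 17,40, 59 ]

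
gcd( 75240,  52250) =2090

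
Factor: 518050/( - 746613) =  - 2^1*3^( - 2)*5^2*7^ ( - 2 )*13^1*797^1*1693^( - 1)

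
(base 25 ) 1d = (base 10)38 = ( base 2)100110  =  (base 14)2A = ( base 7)53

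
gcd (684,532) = 76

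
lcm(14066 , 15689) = 407914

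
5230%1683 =181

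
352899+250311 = 603210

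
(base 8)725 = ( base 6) 2101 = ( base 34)dr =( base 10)469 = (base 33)E7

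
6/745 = 6/745 = 0.01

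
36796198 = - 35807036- - 72603234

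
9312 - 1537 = 7775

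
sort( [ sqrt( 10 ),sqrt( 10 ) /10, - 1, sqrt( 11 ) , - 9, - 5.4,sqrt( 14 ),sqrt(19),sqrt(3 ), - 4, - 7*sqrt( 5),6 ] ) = [ - 7*sqrt( 5),-9, - 5.4, - 4, - 1, sqrt( 10) /10,  sqrt(3 ), sqrt( 10), sqrt( 11), sqrt ( 14 ), sqrt( 19 ), 6]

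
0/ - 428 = 0/1 = -  0.00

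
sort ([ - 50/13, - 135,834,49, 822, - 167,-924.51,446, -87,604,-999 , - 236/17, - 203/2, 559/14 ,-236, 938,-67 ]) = [ - 999 ,- 924.51, - 236,-167,-135,-203/2, - 87,-67, - 236/17, - 50/13,559/14,49, 446, 604,  822, 834,938]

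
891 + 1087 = 1978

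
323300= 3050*106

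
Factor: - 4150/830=-5^1 = -5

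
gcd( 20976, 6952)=8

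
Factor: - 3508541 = -3508541^1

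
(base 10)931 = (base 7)2500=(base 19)2B0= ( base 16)3a3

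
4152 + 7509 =11661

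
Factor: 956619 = 3^2*106291^1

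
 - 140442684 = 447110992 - 587553676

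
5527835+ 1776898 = 7304733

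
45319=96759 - 51440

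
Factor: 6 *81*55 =26730  =  2^1*3^5  *5^1*11^1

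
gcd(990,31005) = 45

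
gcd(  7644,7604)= 4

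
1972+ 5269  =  7241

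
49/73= 49/73 = 0.67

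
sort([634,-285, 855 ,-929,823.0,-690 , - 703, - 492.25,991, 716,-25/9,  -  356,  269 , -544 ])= [  -  929, - 703,-690, - 544,  -  492.25,  -  356, - 285,-25/9, 269,634 , 716,823.0, 855,  991 ] 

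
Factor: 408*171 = 2^3* 3^3*17^1*19^1 = 69768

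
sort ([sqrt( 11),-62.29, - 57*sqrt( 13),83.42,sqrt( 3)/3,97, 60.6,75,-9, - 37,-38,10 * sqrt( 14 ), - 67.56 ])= [ - 57*sqrt( 13),-67.56, - 62.29, - 38 , - 37 , - 9, sqrt( 3)/3,sqrt( 11 ),10*sqrt(14),60.6, 75, 83.42 , 97]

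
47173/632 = 74 + 405/632 =74.64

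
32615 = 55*593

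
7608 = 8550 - 942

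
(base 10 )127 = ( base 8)177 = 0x7f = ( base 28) 4f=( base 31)43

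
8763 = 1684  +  7079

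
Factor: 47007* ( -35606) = -1673731242 = -2^1 * 3^3 * 19^1 * 937^1 * 1741^1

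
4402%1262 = 616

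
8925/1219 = 7 + 392/1219 = 7.32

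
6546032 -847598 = 5698434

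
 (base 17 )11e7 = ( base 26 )81D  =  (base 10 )5447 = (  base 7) 21611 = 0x1547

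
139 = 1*139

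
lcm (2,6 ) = 6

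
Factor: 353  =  353^1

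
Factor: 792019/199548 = 2^(-2 )*3^( - 2) * 23^(- 1 )*29^1 * 31^1*241^( - 1)*881^1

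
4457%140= 117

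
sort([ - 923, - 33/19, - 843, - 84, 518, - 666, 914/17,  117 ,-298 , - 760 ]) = [ - 923,  -  843, - 760, - 666, - 298 ,  -  84, - 33/19, 914/17, 117, 518 ] 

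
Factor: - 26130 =-2^1*3^1*5^1*13^1*67^1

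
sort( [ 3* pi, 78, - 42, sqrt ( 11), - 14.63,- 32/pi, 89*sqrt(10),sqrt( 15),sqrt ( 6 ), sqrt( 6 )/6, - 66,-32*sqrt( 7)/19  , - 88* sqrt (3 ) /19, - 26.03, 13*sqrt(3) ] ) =[  -  66, - 42,-26.03, -14.63,- 32/pi,  -  88* sqrt( 3)/19,  -  32*sqrt ( 7)/19, sqrt (6 )/6 , sqrt( 6), sqrt (11),sqrt( 15), 3*pi, 13 * sqrt (3) , 78,89*sqrt(10) ] 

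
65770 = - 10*(  -  6577)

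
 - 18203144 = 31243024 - 49446168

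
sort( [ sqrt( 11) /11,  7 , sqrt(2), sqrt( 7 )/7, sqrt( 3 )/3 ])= [ sqrt( 11 )/11, sqrt( 7)/7,sqrt(3)/3, sqrt(2),7] 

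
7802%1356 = 1022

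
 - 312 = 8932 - 9244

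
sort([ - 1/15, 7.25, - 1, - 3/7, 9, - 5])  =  [ - 5, - 1, - 3/7, - 1/15, 7.25,9]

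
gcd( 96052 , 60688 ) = 4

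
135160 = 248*545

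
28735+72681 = 101416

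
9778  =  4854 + 4924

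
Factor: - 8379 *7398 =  - 61987842 = -2^1*3^5*7^2*19^1 * 137^1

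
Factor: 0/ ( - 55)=0 = 0^1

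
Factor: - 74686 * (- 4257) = 2^1 * 3^2*11^1 * 43^1 * 107^1*349^1=317938302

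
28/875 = 4/125=0.03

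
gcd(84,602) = 14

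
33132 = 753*44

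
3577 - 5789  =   - 2212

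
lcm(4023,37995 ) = 341955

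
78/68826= 13/11471 =0.00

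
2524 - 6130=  - 3606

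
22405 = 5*4481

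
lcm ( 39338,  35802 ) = 3186378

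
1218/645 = 1+191/215 = 1.89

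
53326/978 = 26663/489=54.53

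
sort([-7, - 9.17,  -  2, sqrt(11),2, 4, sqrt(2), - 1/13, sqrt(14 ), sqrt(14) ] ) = [ - 9.17,-7,-2, - 1/13,sqrt (2),2, sqrt( 11),  sqrt(  14), sqrt(14) , 4] 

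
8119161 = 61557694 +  - 53438533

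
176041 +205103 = 381144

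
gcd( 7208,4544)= 8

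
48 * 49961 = 2398128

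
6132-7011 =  - 879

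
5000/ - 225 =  - 23+7/9 = -22.22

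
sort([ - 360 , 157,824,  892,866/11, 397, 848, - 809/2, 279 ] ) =[ - 809/2,-360, 866/11, 157,279,397,824,848, 892]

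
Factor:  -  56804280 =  - 2^3*3^1*5^1*13^2*2801^1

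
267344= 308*868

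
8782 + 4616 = 13398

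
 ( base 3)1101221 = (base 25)1fo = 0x400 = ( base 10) 1024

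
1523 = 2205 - 682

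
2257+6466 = 8723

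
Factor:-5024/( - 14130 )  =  2^4*3^( - 2 ) * 5^(  -  1 )=16/45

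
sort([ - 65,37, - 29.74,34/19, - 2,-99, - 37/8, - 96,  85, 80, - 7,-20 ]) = [ - 99, - 96, - 65, - 29.74, - 20,  -  7, - 37/8, - 2,34/19,37,80 , 85 ]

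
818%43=1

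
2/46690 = 1/23345 = 0.00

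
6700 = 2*3350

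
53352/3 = 17784 = 17784.00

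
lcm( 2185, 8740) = 8740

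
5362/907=5362/907= 5.91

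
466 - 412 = 54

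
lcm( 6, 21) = 42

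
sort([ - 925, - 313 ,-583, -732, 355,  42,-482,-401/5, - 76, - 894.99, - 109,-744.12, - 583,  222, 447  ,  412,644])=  [ - 925, - 894.99, - 744.12,-732, - 583, - 583, - 482, - 313, - 109, - 401/5, - 76, 42,222,355 , 412,447, 644]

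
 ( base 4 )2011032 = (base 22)HDC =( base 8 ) 20516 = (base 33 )7rc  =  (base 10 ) 8526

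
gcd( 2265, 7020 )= 15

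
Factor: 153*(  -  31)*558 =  - 2^1*3^4*17^1*31^2  =  - 2646594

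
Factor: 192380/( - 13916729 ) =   -  2^2*5^1*9619^1*13916729^(-1 ) 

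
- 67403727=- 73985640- - 6581913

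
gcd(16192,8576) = 64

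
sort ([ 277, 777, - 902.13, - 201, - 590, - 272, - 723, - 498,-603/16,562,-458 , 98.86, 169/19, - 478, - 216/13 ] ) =[ - 902.13,-723, - 590, - 498, - 478, -458, - 272, - 201, - 603/16,-216/13,169/19, 98.86, 277,562,777]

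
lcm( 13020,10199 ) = 611940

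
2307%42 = 39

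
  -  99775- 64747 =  - 164522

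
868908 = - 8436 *( - 103)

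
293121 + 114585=407706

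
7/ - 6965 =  - 1/995 = - 0.00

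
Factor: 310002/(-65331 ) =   -  242/51 = - 2^1*3^( - 1 ) * 11^2*17^(- 1)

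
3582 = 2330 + 1252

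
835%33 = 10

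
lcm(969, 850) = 48450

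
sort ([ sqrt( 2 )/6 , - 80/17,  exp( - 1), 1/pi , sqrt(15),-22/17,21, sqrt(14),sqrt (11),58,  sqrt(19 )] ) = [ - 80/17,- 22/17,sqrt( 2)/6 , 1/pi,  exp( - 1),sqrt(11 ), sqrt(14) , sqrt( 15), sqrt(19 ),21,58] 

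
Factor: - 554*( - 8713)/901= 4827002/901  =  2^1*17^( - 1 )*53^( - 1)*277^1*8713^1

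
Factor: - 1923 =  - 3^1*641^1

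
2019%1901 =118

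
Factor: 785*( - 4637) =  - 5^1*157^1*4637^1 = - 3640045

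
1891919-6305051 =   -  4413132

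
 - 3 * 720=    - 2160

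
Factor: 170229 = 3^1*179^1*317^1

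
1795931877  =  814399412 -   -  981532465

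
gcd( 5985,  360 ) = 45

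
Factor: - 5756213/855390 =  - 2^( - 1 ) * 3^ ( - 1)*5^( - 1)*28513^( - 1 )*5756213^1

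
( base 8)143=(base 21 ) 4F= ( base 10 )99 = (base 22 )4b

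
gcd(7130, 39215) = 3565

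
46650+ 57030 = 103680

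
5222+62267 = 67489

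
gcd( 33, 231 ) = 33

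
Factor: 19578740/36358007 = 2^2* 5^1*7^ ( - 1)*19^1*67^1*769^1*5194001^( - 1 ) 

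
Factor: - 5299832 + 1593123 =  - 3706709 = - 1657^1 *2237^1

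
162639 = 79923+82716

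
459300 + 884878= 1344178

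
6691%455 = 321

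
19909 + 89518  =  109427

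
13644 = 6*2274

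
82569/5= 16513 + 4/5 = 16513.80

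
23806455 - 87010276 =- 63203821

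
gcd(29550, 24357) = 3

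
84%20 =4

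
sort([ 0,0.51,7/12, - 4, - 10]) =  [ - 10, - 4,0,0.51,  7/12 ] 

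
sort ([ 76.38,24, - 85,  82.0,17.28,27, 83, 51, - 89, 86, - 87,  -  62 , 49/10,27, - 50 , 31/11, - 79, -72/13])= [- 89, - 87 , - 85, - 79, - 62, - 50,-72/13,31/11,49/10,  17.28,24, 27,27,51, 76.38,82.0,83,86]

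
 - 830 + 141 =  - 689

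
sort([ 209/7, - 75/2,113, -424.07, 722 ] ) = [ - 424.07,  -  75/2, 209/7,113,722]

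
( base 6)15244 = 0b100110101100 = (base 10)2476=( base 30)2mg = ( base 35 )20Q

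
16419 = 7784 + 8635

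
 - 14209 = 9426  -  23635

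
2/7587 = 2/7587 = 0.00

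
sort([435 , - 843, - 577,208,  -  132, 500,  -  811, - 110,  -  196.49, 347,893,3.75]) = [ - 843 ,-811 , - 577, -196.49, - 132, - 110, 3.75, 208,347,435, 500,893]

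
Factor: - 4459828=-2^2*857^1*1301^1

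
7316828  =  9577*764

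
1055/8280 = 211/1656 = 0.13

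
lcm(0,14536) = 0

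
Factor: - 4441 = -4441^1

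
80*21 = 1680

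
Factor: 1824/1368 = 2^2*3^( - 1) = 4/3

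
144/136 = 18/17 = 1.06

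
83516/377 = 83516/377 = 221.53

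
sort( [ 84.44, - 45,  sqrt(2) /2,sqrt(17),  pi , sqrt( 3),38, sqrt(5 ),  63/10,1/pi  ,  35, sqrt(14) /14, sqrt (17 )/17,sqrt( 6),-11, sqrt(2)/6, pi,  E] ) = [ - 45, - 11,  sqrt( 2)/6 , sqrt(17) /17,  sqrt(14 )/14,  1/pi , sqrt(  2)/2, sqrt (3), sqrt( 5), sqrt(6 ),E,pi,  pi,  sqrt( 17),63/10,35,38 , 84.44 ] 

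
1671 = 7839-6168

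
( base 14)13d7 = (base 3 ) 11211102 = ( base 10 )3521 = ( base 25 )5FL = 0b110111000001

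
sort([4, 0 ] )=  [ 0, 4 ] 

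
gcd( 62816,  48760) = 8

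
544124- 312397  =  231727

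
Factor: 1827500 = 2^2*5^4 * 17^1 * 43^1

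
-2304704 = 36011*( -64) 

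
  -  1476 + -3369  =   - 4845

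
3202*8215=26304430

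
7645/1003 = 7645/1003= 7.62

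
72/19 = 72/19 = 3.79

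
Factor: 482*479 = 230878 = 2^1*241^1*479^1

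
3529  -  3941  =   - 412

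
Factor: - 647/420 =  - 2^(-2)*3^(  -  1)*5^(  -  1)*7^ ( - 1 )*647^1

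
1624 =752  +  872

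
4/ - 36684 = -1/9171 = - 0.00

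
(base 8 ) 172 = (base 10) 122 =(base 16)7A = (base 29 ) 46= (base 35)3h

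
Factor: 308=2^2*7^1 * 11^1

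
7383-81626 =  -74243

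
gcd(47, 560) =1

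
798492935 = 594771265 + 203721670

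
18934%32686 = 18934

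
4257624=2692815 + 1564809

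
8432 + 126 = 8558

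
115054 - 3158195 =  - 3043141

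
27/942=9/314 =0.03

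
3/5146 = 3/5146 = 0.00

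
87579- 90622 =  - 3043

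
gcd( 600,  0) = 600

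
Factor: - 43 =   -  43^1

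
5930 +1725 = 7655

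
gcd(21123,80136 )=9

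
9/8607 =3/2869 = 0.00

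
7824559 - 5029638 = 2794921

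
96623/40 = 2415 + 23/40 = 2415.57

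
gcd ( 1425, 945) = 15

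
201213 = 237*849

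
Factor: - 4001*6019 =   -  24082019 = - 13^1*463^1 * 4001^1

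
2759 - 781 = 1978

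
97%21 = 13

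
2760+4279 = 7039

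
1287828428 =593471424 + 694357004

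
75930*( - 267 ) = -20273310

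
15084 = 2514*6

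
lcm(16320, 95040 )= 1615680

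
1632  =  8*204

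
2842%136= 122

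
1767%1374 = 393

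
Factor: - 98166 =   -  2^1*3^1*16361^1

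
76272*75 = 5720400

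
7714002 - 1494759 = 6219243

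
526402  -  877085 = -350683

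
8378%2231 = 1685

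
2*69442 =138884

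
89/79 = 89/79 = 1.13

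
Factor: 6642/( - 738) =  - 9 = - 3^2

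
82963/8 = 10370+3/8 = 10370.38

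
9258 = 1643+7615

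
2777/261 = 2777/261= 10.64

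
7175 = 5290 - -1885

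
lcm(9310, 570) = 27930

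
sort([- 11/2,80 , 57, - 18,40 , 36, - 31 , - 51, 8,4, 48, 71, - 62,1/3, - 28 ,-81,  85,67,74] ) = [ - 81,-62,  -  51,-31,-28,-18, -11/2,1/3,4, 8, 36, 40,48,57, 67, 71, 74, 80,  85]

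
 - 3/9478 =-3/9478 = - 0.00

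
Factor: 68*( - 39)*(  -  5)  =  13260 = 2^2*3^1 * 5^1*13^1*17^1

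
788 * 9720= 7659360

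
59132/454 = 130 + 56/227 = 130.25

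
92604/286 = 323 + 113/143=323.79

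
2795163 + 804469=3599632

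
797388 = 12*66449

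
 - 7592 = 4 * ( - 1898 ) 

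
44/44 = 1=1.00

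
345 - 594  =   - 249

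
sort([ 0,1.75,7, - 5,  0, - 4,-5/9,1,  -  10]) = [ - 10, - 5,  -  4, - 5/9  ,  0, 0,1, 1.75,7] 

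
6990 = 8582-1592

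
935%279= 98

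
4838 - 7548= -2710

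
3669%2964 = 705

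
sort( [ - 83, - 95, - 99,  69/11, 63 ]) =[- 99,-95, - 83,69/11,63 ] 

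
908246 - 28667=879579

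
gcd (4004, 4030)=26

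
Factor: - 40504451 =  - 13^1*3115727^1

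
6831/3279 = 2 + 91/1093 = 2.08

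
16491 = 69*239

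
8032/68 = 118+ 2/17 = 118.12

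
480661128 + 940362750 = 1421023878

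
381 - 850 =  - 469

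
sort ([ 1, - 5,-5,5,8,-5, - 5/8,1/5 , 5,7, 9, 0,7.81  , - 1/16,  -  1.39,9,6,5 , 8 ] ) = [ - 5, - 5,-5, - 1.39,-5/8, - 1/16,0, 1/5,1,5,  5, 5 , 6,7,7.81,8,8,9,9 ] 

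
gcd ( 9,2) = 1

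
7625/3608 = 7625/3608 = 2.11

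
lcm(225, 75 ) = 225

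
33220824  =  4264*7791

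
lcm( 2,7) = 14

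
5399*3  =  16197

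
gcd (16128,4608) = 2304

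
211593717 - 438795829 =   -  227202112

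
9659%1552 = 347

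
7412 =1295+6117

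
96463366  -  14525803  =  81937563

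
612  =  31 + 581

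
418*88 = 36784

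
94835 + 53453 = 148288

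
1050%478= 94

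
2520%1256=8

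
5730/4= 1432 + 1/2 = 1432.50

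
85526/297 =287 + 287/297 = 287.97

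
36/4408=9/1102 = 0.01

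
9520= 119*80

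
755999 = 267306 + 488693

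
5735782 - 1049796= 4685986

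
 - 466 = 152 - 618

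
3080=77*40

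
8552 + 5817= 14369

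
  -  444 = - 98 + -346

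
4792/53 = 4792/53 = 90.42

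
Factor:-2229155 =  - 5^1*397^1*1123^1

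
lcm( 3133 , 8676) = 112788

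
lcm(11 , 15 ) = 165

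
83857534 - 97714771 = - 13857237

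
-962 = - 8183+7221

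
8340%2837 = 2666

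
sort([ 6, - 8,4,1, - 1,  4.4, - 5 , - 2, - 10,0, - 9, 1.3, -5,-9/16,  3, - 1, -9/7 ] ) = [ - 10,- 9, - 8, - 5, - 5,-2, - 9/7, - 1,-1, - 9/16, 0 , 1,1.3 , 3, 4, 4.4, 6]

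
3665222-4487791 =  - 822569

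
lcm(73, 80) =5840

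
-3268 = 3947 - 7215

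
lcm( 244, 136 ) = 8296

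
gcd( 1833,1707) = 3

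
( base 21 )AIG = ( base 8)11304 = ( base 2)1001011000100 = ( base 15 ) 1654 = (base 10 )4804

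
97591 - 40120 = 57471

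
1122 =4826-3704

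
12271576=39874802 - 27603226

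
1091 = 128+963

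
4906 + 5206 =10112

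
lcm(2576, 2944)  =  20608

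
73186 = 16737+56449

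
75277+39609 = 114886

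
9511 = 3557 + 5954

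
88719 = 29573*3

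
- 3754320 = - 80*46929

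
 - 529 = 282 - 811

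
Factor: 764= 2^2*191^1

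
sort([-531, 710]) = [ - 531, 710] 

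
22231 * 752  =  16717712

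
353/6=353/6 = 58.83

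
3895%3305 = 590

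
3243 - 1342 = 1901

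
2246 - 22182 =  - 19936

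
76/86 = 38/43 = 0.88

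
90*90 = 8100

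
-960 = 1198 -2158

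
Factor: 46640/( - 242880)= - 53/276 = - 2^ ( - 2 ) * 3^( - 1) *23^ ( - 1) * 53^1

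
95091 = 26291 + 68800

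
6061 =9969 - 3908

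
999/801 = 1+ 22/89 = 1.25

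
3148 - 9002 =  - 5854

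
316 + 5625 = 5941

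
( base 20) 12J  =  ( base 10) 459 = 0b111001011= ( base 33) du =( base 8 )713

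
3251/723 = 3251/723 = 4.50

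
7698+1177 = 8875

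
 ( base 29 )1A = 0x27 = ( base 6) 103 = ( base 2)100111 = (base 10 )39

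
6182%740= 262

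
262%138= 124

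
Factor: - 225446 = -2^1*13^2 * 23^1*29^1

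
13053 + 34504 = 47557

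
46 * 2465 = 113390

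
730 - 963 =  - 233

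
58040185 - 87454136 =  - 29413951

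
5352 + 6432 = 11784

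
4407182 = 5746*767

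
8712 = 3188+5524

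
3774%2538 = 1236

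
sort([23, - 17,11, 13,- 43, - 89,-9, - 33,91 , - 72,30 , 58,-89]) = [ - 89,  -  89,-72, - 43, - 33,-17, - 9,11,13,23, 30,58, 91] 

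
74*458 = 33892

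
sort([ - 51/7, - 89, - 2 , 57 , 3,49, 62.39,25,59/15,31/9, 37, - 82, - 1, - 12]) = [ - 89 , -82,  -  12, - 51/7, - 2,-1,3,  31/9,59/15,25,37,49,57,62.39]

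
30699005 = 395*77719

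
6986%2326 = 8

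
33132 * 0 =0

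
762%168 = 90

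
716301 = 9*79589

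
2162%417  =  77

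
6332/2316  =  1583/579 = 2.73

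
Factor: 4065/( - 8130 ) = - 1/2=- 2^( - 1 )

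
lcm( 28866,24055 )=144330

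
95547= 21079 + 74468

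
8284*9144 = 75748896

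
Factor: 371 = 7^1*53^1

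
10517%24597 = 10517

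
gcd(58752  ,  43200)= 1728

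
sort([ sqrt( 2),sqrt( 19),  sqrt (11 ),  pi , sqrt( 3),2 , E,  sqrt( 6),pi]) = [ sqrt( 2 ),sqrt( 3),2 , sqrt( 6 ), E,pi, pi, sqrt(11),sqrt( 19)]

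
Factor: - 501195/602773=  - 3^1*5^1*33413^1*602773^(-1 ) 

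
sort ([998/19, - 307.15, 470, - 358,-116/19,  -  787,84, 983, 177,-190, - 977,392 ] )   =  [  -  977, - 787,  -  358, - 307.15,  -  190,- 116/19,998/19, 84,177, 392,470 , 983]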